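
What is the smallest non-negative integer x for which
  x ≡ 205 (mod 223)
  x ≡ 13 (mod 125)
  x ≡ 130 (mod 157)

From x ≡ 205 (mod 223) write x = 205 + 223t. Substituting into x ≡ 13 (mod 125) gives 223t ≡ 58 (mod 125), and since 98⁻¹ ≡ 37 (mod 125), t ≡ 21. Hence x ≡ 205 + 223·21 = 4888 (mod 27875).
From x ≡ 4888 (mod 27875) write x = 4888 + 27875t. Substituting into x ≡ 130 (mod 157) gives 27875t ≡ 109 (mod 157), and since 86⁻¹ ≡ 42 (mod 157), t ≡ 25. Hence x ≡ 4888 + 27875·25 = 701763 (mod 4376375).

701763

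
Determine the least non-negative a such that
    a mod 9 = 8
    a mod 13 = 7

From a ≡ 8 (mod 9) write a = 8 + 9t. Substituting into a ≡ 7 (mod 13) gives 9t ≡ 12 (mod 13), and since 9⁻¹ ≡ 3 (mod 13), t ≡ 10. Hence a ≡ 8 + 9·10 = 98 (mod 117).

98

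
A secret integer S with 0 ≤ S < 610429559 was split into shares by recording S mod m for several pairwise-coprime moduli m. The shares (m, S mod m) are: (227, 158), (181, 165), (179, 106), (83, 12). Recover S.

195603788

From S ≡ 158 (mod 227) write S = 158 + 227t. Substituting into S ≡ 165 (mod 181) gives 227t ≡ 7 (mod 181), and since 46⁻¹ ≡ 122 (mod 181), t ≡ 130. Hence S ≡ 158 + 227·130 = 29668 (mod 41087).
From S ≡ 29668 (mod 41087) write S = 29668 + 41087t. Substituting into S ≡ 106 (mod 179) gives 41087t ≡ 152 (mod 179), and since 96⁻¹ ≡ 69 (mod 179), t ≡ 106. Hence S ≡ 29668 + 41087·106 = 4384890 (mod 7354573).
From S ≡ 4384890 (mod 7354573) write S = 4384890 + 7354573t. Substituting into S ≡ 12 (mod 83) gives 7354573t ≡ 12 (mod 83), and since 26⁻¹ ≡ 16 (mod 83), t ≡ 26. Hence S ≡ 4384890 + 7354573·26 = 195603788 (mod 610429559).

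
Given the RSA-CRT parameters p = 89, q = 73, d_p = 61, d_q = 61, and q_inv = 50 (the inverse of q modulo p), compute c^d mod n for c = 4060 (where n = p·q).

m₁ = c^(d_p) mod p: c ≡ 55 (mod 89), and 55^61 mod 89 = 55.
m₂ = c^(d_q) mod q: c ≡ 45 (mod 73), and 45^61 mod 73 = 5.
h = q_inv·(m₁ − m₂) mod p = 50·(55 − 5) mod 89 = 8.
m = m₂ + h·q = 5 + 8·73 = 589.

589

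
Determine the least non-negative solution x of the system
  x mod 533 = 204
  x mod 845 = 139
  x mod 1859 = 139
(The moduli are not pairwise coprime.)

362644

gcd(533, 845) = 13 and 13 | (139 − 204), so the pair is consistent; merging gives x ≡ 16194 (mod 34645), where 34645 = lcm(533, 845).
gcd(34645, 1859) = 169 and 169 | (139 − 16194), so the pair is consistent; merging gives x ≡ 362644 (mod 381095), where 381095 = lcm(34645, 1859).
The solution is unique modulo lcm(533, 845, 1859) = 381095.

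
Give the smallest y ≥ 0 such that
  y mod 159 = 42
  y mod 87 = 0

4176

gcd(159, 87) = 3 and 3 | (0 − 42), so the pair is consistent; merging gives y ≡ 4176 (mod 4611), where 4611 = lcm(159, 87).
The solution is unique modulo lcm(159, 87) = 4611.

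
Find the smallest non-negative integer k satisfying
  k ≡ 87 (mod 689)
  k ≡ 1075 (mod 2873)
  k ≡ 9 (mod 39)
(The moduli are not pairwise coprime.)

gcd(689, 2873) = 13 and 13 | (1075 − 87), so the pair is consistent; merging gives k ≡ 61408 (mod 152269), where 152269 = lcm(689, 2873).
gcd(152269, 39) = 13 and 13 | (9 − 61408), so the pair is consistent; merging gives k ≡ 365946 (mod 456807), where 456807 = lcm(152269, 39).
The solution is unique modulo lcm(689, 2873, 39) = 456807.

365946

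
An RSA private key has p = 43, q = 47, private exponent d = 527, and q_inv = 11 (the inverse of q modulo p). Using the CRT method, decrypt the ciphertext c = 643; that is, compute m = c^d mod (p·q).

d_p = d mod (p−1) = 527 mod 42 = 23; d_q = d mod (q−1) = 21.
m₁ = c^(d_p) mod p: c ≡ 41 (mod 43), and 41^23 mod 43 = 4.
m₂ = c^(d_q) mod q: c ≡ 32 (mod 47), and 32^21 mod 47 = 14.
h = q_inv·(m₁ − m₂) mod p = 11·(4 − 14) mod 43 = 19.
m = m₂ + h·q = 14 + 19·47 = 907.

907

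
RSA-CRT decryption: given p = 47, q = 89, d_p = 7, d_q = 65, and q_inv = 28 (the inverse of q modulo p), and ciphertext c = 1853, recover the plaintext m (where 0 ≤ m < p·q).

m₁ = c^(d_p) mod p: c ≡ 20 (mod 47), and 20^7 mod 47 = 26.
m₂ = c^(d_q) mod q: c ≡ 73 (mod 89), and 73^65 mod 89 = 50.
h = q_inv·(m₁ − m₂) mod p = 28·(26 − 50) mod 47 = 33.
m = m₂ + h·q = 50 + 33·89 = 2987.

2987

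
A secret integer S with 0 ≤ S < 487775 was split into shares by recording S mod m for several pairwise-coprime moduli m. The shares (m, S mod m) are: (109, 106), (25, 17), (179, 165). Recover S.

11442

From S ≡ 106 (mod 109) write S = 106 + 109t. Substituting into S ≡ 17 (mod 25) gives 109t ≡ 11 (mod 25), and since 9⁻¹ ≡ 14 (mod 25), t ≡ 4. Hence S ≡ 106 + 109·4 = 542 (mod 2725).
From S ≡ 542 (mod 2725) write S = 542 + 2725t. Substituting into S ≡ 165 (mod 179) gives 2725t ≡ 160 (mod 179), and since 40⁻¹ ≡ 94 (mod 179), t ≡ 4. Hence S ≡ 542 + 2725·4 = 11442 (mod 487775).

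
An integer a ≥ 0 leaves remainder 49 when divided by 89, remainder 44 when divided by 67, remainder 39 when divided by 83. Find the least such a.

275682

From a ≡ 49 (mod 89) write a = 49 + 89t. Substituting into a ≡ 44 (mod 67) gives 89t ≡ 62 (mod 67), and since 22⁻¹ ≡ 64 (mod 67), t ≡ 15. Hence a ≡ 49 + 89·15 = 1384 (mod 5963).
From a ≡ 1384 (mod 5963) write a = 1384 + 5963t. Substituting into a ≡ 39 (mod 83) gives 5963t ≡ 66 (mod 83), and since 70⁻¹ ≡ 51 (mod 83), t ≡ 46. Hence a ≡ 1384 + 5963·46 = 275682 (mod 494929).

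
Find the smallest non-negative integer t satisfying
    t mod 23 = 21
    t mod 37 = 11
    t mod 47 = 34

18881

From t ≡ 21 (mod 23) write t = 21 + 23s. Substituting into t ≡ 11 (mod 37) gives 23s ≡ 27 (mod 37), and since 23⁻¹ ≡ 29 (mod 37), s ≡ 6. Hence t ≡ 21 + 23·6 = 159 (mod 851).
From t ≡ 159 (mod 851) write t = 159 + 851s. Substituting into t ≡ 34 (mod 47) gives 851s ≡ 16 (mod 47), and since 5⁻¹ ≡ 19 (mod 47), s ≡ 22. Hence t ≡ 159 + 851·22 = 18881 (mod 39997).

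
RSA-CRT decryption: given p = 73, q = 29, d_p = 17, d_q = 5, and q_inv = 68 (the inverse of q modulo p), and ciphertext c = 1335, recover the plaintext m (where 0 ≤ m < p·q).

m₁ = c^(d_p) mod p: c ≡ 21 (mod 73), and 21^17 mod 73 = 30.
m₂ = c^(d_q) mod q: c ≡ 1 (mod 29), and 1^5 mod 29 = 1.
h = q_inv·(m₁ − m₂) mod p = 68·(30 − 1) mod 73 = 1.
m = m₂ + h·q = 1 + 1·29 = 30.

30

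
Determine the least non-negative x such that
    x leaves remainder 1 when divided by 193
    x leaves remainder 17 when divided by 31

From x ≡ 1 (mod 193) write x = 1 + 193t. Substituting into x ≡ 17 (mod 31) gives 193t ≡ 16 (mod 31), and since 7⁻¹ ≡ 9 (mod 31), t ≡ 20. Hence x ≡ 1 + 193·20 = 3861 (mod 5983).

3861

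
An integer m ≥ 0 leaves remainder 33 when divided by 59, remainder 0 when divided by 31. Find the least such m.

Combine the congruences pairwise.
From m ≡ 33 (mod 59) write m = 33 + 59t. Substituting into m ≡ 0 (mod 31) gives 59t ≡ 29 (mod 31), and since 28⁻¹ ≡ 10 (mod 31), t ≡ 11. Hence m ≡ 33 + 59·11 = 682 (mod 1829).

682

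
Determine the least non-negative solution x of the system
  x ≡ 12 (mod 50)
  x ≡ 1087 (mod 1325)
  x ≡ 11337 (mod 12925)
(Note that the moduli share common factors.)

50112

gcd(50, 1325) = 25 and 25 | (1087 − 12), so the pair is consistent; merging gives x ≡ 2412 (mod 2650), where 2650 = lcm(50, 1325).
gcd(2650, 12925) = 25 and 25 | (11337 − 2412), so the pair is consistent; merging gives x ≡ 50112 (mod 1370050), where 1370050 = lcm(2650, 12925).
The solution is unique modulo lcm(50, 1325, 12925) = 1370050.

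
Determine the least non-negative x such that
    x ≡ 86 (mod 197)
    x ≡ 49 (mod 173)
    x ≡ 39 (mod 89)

1216758

The moduli are pairwise coprime; N = 197·173·89 = 3033209.
N/197 = 15397; 15397 ≡ 31 (mod 197); 31·89 ≡ 1, so inverse 89.
N/173 = 17533; 17533 ≡ 60 (mod 173); 60·124 ≡ 1, so inverse 124.
N/89 = 34081; 34081 ≡ 83 (mod 89); 83·74 ≡ 1, so inverse 74.
x ≡ 86·15397·89 + 49·17533·124 + 39·34081·74 = 322736912.
322736912 mod 3033209 = 1216758.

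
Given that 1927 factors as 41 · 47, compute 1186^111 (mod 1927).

Mod 41: 1186 ≡ 38; by Fermat, exponent reduces to 111 mod 40 = 31; 38^31 ≡ 27 (mod 41).
Mod 47: 1186 ≡ 11; by Fermat, exponent reduces to 111 mod 46 = 19; 11^19 ≡ 45 (mod 47).
Combine by CRT: x ≡ 27 (mod 41), x ≡ 45 (mod 47) ⇒ x ≡ 1831 (mod 1927).

1831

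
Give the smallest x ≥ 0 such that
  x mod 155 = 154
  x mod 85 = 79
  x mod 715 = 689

Combine the congruences pairwise.
gcd(155, 85) = 5 and 5 | (79 − 154), so the pair is consistent; merging gives x ≡ 929 (mod 2635), where 2635 = lcm(155, 85).
gcd(2635, 715) = 5 and 5 | (689 − 929), so the pair is consistent; merging gives x ≡ 330304 (mod 376805), where 376805 = lcm(2635, 715).
The solution is unique modulo lcm(155, 85, 715) = 376805.

330304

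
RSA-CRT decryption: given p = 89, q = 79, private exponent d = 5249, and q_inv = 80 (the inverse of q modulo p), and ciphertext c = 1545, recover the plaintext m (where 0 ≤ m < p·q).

2626

d_p = d mod (p−1) = 5249 mod 88 = 57; d_q = d mod (q−1) = 23.
m₁ = c^(d_p) mod p: c ≡ 32 (mod 89), and 32^57 mod 89 = 45.
m₂ = c^(d_q) mod q: c ≡ 44 (mod 79), and 44^23 mod 79 = 19.
h = q_inv·(m₁ − m₂) mod p = 80·(45 − 19) mod 89 = 33.
m = m₂ + h·q = 19 + 33·79 = 2626.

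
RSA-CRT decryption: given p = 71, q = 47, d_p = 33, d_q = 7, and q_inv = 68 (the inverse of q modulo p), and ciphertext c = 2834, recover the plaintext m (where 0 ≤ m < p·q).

m₁ = c^(d_p) mod p: c ≡ 65 (mod 71), and 65^33 mod 71 = 69.
m₂ = c^(d_q) mod q: c ≡ 14 (mod 47), and 14^7 mod 47 = 24.
h = q_inv·(m₁ − m₂) mod p = 68·(69 − 24) mod 71 = 7.
m = m₂ + h·q = 24 + 7·47 = 353.

353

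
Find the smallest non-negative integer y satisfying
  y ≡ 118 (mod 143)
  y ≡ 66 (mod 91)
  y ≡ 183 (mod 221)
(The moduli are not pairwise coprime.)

14990

gcd(143, 91) = 13 and 13 | (66 − 118), so the pair is consistent; merging gives y ≡ 976 (mod 1001), where 1001 = lcm(143, 91).
gcd(1001, 221) = 13 and 13 | (183 − 976), so the pair is consistent; merging gives y ≡ 14990 (mod 17017), where 17017 = lcm(1001, 221).
The solution is unique modulo lcm(143, 91, 221) = 17017.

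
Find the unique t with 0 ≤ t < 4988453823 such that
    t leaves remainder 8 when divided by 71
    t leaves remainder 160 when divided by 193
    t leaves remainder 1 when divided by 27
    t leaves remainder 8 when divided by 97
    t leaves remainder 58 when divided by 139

From t ≡ 8 (mod 71) write t = 8 + 71s. Substituting into t ≡ 160 (mod 193) gives 71s ≡ 152 (mod 193), and since 71⁻¹ ≡ 87 (mod 193), s ≡ 100. Hence t ≡ 8 + 71·100 = 7108 (mod 13703).
From t ≡ 7108 (mod 13703) write t = 7108 + 13703s. Substituting into t ≡ 1 (mod 27) gives 13703s ≡ 21 (mod 27), and since 14⁻¹ ≡ 2 (mod 27), s ≡ 15. Hence t ≡ 7108 + 13703·15 = 212653 (mod 369981).
From t ≡ 212653 (mod 369981) write t = 212653 + 369981s. Substituting into t ≡ 8 (mod 97) gives 369981s ≡ 76 (mod 97), and since 23⁻¹ ≡ 38 (mod 97), s ≡ 75. Hence t ≡ 212653 + 369981·75 = 27961228 (mod 35888157).
From t ≡ 27961228 (mod 35888157) write t = 27961228 + 35888157s. Substituting into t ≡ 58 (mod 139) gives 35888157s ≡ 70 (mod 139), and since 25⁻¹ ≡ 89 (mod 139), s ≡ 114. Hence t ≡ 27961228 + 35888157·114 = 4119211126 (mod 4988453823).

4119211126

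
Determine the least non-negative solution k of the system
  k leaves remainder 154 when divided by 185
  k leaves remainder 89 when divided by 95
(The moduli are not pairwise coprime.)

gcd(185, 95) = 5 and 5 | (89 − 154), so the pair is consistent; merging gives k ≡ 2559 (mod 3515), where 3515 = lcm(185, 95).
The solution is unique modulo lcm(185, 95) = 3515.

2559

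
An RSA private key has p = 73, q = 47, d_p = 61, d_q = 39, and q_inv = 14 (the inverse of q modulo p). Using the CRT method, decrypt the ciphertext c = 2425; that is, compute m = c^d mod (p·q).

1681

m₁ = c^(d_p) mod p: c ≡ 16 (mod 73), and 16^61 mod 73 = 2.
m₂ = c^(d_q) mod q: c ≡ 28 (mod 47), and 28^39 mod 47 = 36.
h = q_inv·(m₁ − m₂) mod p = 14·(2 − 36) mod 73 = 35.
m = m₂ + h·q = 36 + 35·47 = 1681.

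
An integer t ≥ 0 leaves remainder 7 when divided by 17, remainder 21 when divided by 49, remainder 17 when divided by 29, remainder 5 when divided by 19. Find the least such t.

The moduli are pairwise coprime; N = 17·49·29·19 = 458983.
N/17 = 26999; 26999 ≡ 3 (mod 17); 3·6 ≡ 1, so inverse 6.
N/49 = 9367; 9367 ≡ 8 (mod 49); 8·43 ≡ 1, so inverse 43.
N/29 = 15827; 15827 ≡ 22 (mod 29); 22·4 ≡ 1, so inverse 4.
N/19 = 24157; 24157 ≡ 8 (mod 19); 8·12 ≡ 1, so inverse 12.
t ≡ 7·26999·6 + 21·9367·43 + 17·15827·4 + 5·24157·12 = 12118015.
12118015 mod 458983 = 184457.

184457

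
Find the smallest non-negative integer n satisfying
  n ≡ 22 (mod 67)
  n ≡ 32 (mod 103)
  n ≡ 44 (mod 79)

337769

From n ≡ 22 (mod 67) write n = 22 + 67t. Substituting into n ≡ 32 (mod 103) gives 67t ≡ 10 (mod 103), and since 67⁻¹ ≡ 20 (mod 103), t ≡ 97. Hence n ≡ 22 + 67·97 = 6521 (mod 6901).
From n ≡ 6521 (mod 6901) write n = 6521 + 6901t. Substituting into n ≡ 44 (mod 79) gives 6901t ≡ 1 (mod 79), and since 28⁻¹ ≡ 48 (mod 79), t ≡ 48. Hence n ≡ 6521 + 6901·48 = 337769 (mod 545179).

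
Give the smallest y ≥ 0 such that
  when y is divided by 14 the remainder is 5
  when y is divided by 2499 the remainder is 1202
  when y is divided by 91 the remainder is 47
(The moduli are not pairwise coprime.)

Combine the congruences pairwise.
gcd(14, 2499) = 7 and 7 | (1202 − 5), so the pair is consistent; merging gives y ≡ 3701 (mod 4998), where 4998 = lcm(14, 2499).
gcd(4998, 91) = 7 and 7 | (47 − 3701), so the pair is consistent; merging gives y ≡ 13697 (mod 64974), where 64974 = lcm(4998, 91).
The solution is unique modulo lcm(14, 2499, 91) = 64974.

13697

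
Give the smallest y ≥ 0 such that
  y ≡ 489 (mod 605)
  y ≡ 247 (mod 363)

1699

gcd(605, 363) = 121 and 121 | (247 − 489), so the pair is consistent; merging gives y ≡ 1699 (mod 1815), where 1815 = lcm(605, 363).
The solution is unique modulo lcm(605, 363) = 1815.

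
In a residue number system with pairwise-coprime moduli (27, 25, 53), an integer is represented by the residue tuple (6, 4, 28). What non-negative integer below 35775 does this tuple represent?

From x ≡ 6 (mod 27) write x = 6 + 27t. Substituting into x ≡ 4 (mod 25) gives 27t ≡ 23 (mod 25), and since 2⁻¹ ≡ 13 (mod 25), t ≡ 24. Hence x ≡ 6 + 27·24 = 654 (mod 675).
From x ≡ 654 (mod 675) write x = 654 + 675t. Substituting into x ≡ 28 (mod 53) gives 675t ≡ 10 (mod 53), and since 39⁻¹ ≡ 34 (mod 53), t ≡ 22. Hence x ≡ 654 + 675·22 = 15504 (mod 35775).

15504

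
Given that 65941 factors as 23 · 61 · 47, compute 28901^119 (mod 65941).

Mod 23: 28901 ≡ 13; by Fermat, exponent reduces to 119 mod 22 = 9; 13^9 ≡ 3 (mod 23).
Mod 61: 28901 ≡ 48; by Fermat, exponent reduces to 119 mod 60 = 59; 48^59 ≡ 14 (mod 61).
Mod 47: 28901 ≡ 43; by Fermat, exponent reduces to 119 mod 46 = 27; 43^27 ≡ 26 (mod 47).
Combine by CRT: x ≡ 3 (mod 23), x ≡ 14 (mod 61), x ≡ 26 (mod 47) ⇒ x ≡ 35699 (mod 65941).

35699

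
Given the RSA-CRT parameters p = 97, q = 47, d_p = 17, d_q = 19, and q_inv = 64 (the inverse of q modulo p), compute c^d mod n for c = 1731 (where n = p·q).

913

m₁ = c^(d_p) mod p: c ≡ 82 (mod 97), and 82^17 mod 97 = 40.
m₂ = c^(d_q) mod q: c ≡ 39 (mod 47), and 39^19 mod 47 = 20.
h = q_inv·(m₁ − m₂) mod p = 64·(40 − 20) mod 97 = 19.
m = m₂ + h·q = 20 + 19·47 = 913.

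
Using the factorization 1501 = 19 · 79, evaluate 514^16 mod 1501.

Mod 19: 514 ≡ 1; 1^16 ≡ 1 (mod 19).
Mod 79: 514 ≡ 40; 40^16 ≡ 72 (mod 79).
Combine by CRT: x ≡ 1 (mod 19), x ≡ 72 (mod 79) ⇒ x ≡ 704 (mod 1501).

704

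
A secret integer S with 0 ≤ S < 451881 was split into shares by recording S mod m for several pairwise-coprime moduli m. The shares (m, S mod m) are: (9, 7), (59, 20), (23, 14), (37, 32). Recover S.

Combine the congruences pairwise.
From S ≡ 7 (mod 9) write S = 7 + 9t. Substituting into S ≡ 20 (mod 59) gives 9t ≡ 13 (mod 59), and since 9⁻¹ ≡ 46 (mod 59), t ≡ 8. Hence S ≡ 7 + 9·8 = 79 (mod 531).
From S ≡ 79 (mod 531) write S = 79 + 531t. Substituting into S ≡ 14 (mod 23) gives 531t ≡ 4 (mod 23), and since 2⁻¹ ≡ 12 (mod 23), t ≡ 2. Hence S ≡ 79 + 531·2 = 1141 (mod 12213).
From S ≡ 1141 (mod 12213) write S = 1141 + 12213t. Substituting into S ≡ 32 (mod 37) gives 12213t ≡ 1 (mod 37), and since 3⁻¹ ≡ 25 (mod 37), t ≡ 25. Hence S ≡ 1141 + 12213·25 = 306466 (mod 451881).

306466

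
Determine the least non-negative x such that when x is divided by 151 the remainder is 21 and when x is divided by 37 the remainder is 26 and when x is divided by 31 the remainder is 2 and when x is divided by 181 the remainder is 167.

From x ≡ 21 (mod 151) write x = 21 + 151t. Substituting into x ≡ 26 (mod 37) gives 151t ≡ 5 (mod 37), and since 3⁻¹ ≡ 25 (mod 37), t ≡ 14. Hence x ≡ 21 + 151·14 = 2135 (mod 5587).
From x ≡ 2135 (mod 5587) write x = 2135 + 5587t. Substituting into x ≡ 2 (mod 31) gives 5587t ≡ 6 (mod 31), and since 7⁻¹ ≡ 9 (mod 31), t ≡ 23. Hence x ≡ 2135 + 5587·23 = 130636 (mod 173197).
From x ≡ 130636 (mod 173197) write x = 130636 + 173197t. Substituting into x ≡ 167 (mod 181) gives 173197t ≡ 32 (mod 181), and since 161⁻¹ ≡ 9 (mod 181), t ≡ 107. Hence x ≡ 130636 + 173197·107 = 18662715 (mod 31348657).

18662715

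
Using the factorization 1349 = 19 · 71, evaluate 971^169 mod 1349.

Mod 19: 971 ≡ 2; by Fermat, exponent reduces to 169 mod 18 = 7; 2^7 ≡ 14 (mod 19).
Mod 71: 971 ≡ 48; by Fermat, exponent reduces to 169 mod 70 = 29; 48^29 ≡ 48 (mod 71).
Combine by CRT: x ≡ 14 (mod 19), x ≡ 48 (mod 71) ⇒ x ≡ 261 (mod 1349).

261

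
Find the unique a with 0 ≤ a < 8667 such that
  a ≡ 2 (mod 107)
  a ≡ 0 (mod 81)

Combine the congruences pairwise.
From a ≡ 2 (mod 107) write a = 2 + 107t. Substituting into a ≡ 0 (mod 81) gives 107t ≡ 79 (mod 81), and since 26⁻¹ ≡ 53 (mod 81), t ≡ 56. Hence a ≡ 2 + 107·56 = 5994 (mod 8667).

5994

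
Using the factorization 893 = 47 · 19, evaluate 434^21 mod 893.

Mod 47: 434 ≡ 11; 11^21 ≡ 40 (mod 47).
Mod 19: 434 ≡ 16; by Fermat, exponent reduces to 21 mod 18 = 3; 16^3 ≡ 11 (mod 19).
Combine by CRT: x ≡ 40 (mod 47), x ≡ 11 (mod 19) ⇒ x ≡ 87 (mod 893).

87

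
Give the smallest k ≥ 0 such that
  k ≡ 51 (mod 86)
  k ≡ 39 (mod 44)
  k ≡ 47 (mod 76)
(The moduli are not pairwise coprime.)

gcd(86, 44) = 2 and 2 | (39 − 51), so the pair is consistent; merging gives k ≡ 567 (mod 1892), where 1892 = lcm(86, 44).
gcd(1892, 76) = 4 and 4 | (47 − 567), so the pair is consistent; merging gives k ≡ 15703 (mod 35948), where 35948 = lcm(1892, 76).
The solution is unique modulo lcm(86, 44, 76) = 35948.

15703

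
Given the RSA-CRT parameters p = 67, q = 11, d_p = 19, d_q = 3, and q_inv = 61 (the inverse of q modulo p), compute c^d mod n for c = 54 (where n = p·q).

285

m₁ = c^(d_p) mod p: c ≡ 54 (mod 67), and 54^19 mod 67 = 17.
m₂ = c^(d_q) mod q: c ≡ 10 (mod 11), and 10^3 mod 11 = 10.
h = q_inv·(m₁ − m₂) mod p = 61·(17 − 10) mod 67 = 25.
m = m₂ + h·q = 10 + 25·11 = 285.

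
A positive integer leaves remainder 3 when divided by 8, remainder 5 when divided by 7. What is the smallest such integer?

19

From a ≡ 3 (mod 8) write a = 3 + 8t. Substituting into a ≡ 5 (mod 7) gives 8t ≡ 2 (mod 7), and since 1⁻¹ ≡ 1 (mod 7), t ≡ 2. Hence a ≡ 3 + 8·2 = 19 (mod 56).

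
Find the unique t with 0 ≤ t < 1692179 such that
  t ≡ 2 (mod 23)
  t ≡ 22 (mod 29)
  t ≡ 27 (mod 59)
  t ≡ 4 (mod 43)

Combine the congruences pairwise.
From t ≡ 2 (mod 23) write t = 2 + 23s. Substituting into t ≡ 22 (mod 29) gives 23s ≡ 20 (mod 29), and since 23⁻¹ ≡ 24 (mod 29), s ≡ 16. Hence t ≡ 2 + 23·16 = 370 (mod 667).
From t ≡ 370 (mod 667) write t = 370 + 667s. Substituting into t ≡ 27 (mod 59) gives 667s ≡ 11 (mod 59), and since 18⁻¹ ≡ 23 (mod 59), s ≡ 17. Hence t ≡ 370 + 667·17 = 11709 (mod 39353).
From t ≡ 11709 (mod 39353) write t = 11709 + 39353s. Substituting into t ≡ 4 (mod 43) gives 39353s ≡ 34 (mod 43), and since 8⁻¹ ≡ 27 (mod 43), s ≡ 15. Hence t ≡ 11709 + 39353·15 = 602004 (mod 1692179).

602004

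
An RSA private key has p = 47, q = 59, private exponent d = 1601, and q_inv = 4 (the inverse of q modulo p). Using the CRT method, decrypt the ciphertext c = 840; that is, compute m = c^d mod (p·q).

2522

d_p = d mod (p−1) = 1601 mod 46 = 37; d_q = d mod (q−1) = 35.
m₁ = c^(d_p) mod p: c ≡ 41 (mod 47), and 41^37 mod 47 = 31.
m₂ = c^(d_q) mod q: c ≡ 14 (mod 59), and 14^35 mod 59 = 44.
h = q_inv·(m₁ − m₂) mod p = 4·(31 − 44) mod 47 = 42.
m = m₂ + h·q = 44 + 42·59 = 2522.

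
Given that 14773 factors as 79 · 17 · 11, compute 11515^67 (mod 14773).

12456

Mod 79: 11515 ≡ 60; 60^67 ≡ 53 (mod 79).
Mod 17: 11515 ≡ 6; by Fermat, exponent reduces to 67 mod 16 = 3; 6^3 ≡ 12 (mod 17).
Mod 11: 11515 ≡ 9; by Fermat, exponent reduces to 67 mod 10 = 7; 9^7 ≡ 4 (mod 11).
Combine by CRT: x ≡ 53 (mod 79), x ≡ 12 (mod 17), x ≡ 4 (mod 11) ⇒ x ≡ 12456 (mod 14773).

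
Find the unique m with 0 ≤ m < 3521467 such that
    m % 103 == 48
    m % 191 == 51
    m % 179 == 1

3002189

From m ≡ 48 (mod 103) write m = 48 + 103t. Substituting into m ≡ 51 (mod 191) gives 103t ≡ 3 (mod 191), and since 103⁻¹ ≡ 102 (mod 191), t ≡ 115. Hence m ≡ 48 + 103·115 = 11893 (mod 19673).
From m ≡ 11893 (mod 19673) write m = 11893 + 19673t. Substituting into m ≡ 1 (mod 179) gives 19673t ≡ 101 (mod 179), and since 162⁻¹ ≡ 21 (mod 179), t ≡ 152. Hence m ≡ 11893 + 19673·152 = 3002189 (mod 3521467).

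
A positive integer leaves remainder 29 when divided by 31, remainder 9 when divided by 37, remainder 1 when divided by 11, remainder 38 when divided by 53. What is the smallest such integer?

The moduli are pairwise coprime; M = 31·37·11·53 = 668701.
M/31 = 21571; 21571 ≡ 26 (mod 31); 26·6 ≡ 1, so inverse 6.
M/37 = 18073; 18073 ≡ 17 (mod 37); 17·24 ≡ 1, so inverse 24.
M/11 = 60791; 60791 ≡ 5 (mod 11); 5·9 ≡ 1, so inverse 9.
M/53 = 12617; 12617 ≡ 3 (mod 53); 3·18 ≡ 1, so inverse 18.
N ≡ 29·21571·6 + 9·18073·24 + 1·60791·9 + 38·12617·18 = 16834269.
16834269 mod 668701 = 116744.

116744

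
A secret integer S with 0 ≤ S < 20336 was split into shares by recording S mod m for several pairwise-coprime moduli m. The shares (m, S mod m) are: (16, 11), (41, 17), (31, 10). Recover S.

14859

The moduli are pairwise coprime; N = 16·41·31 = 20336.
N/16 = 1271; 1271 ≡ 7 (mod 16); 7·7 ≡ 1, so inverse 7.
N/41 = 496; 496 ≡ 4 (mod 41); 4·31 ≡ 1, so inverse 31.
N/31 = 656; 656 ≡ 5 (mod 31); 5·25 ≡ 1, so inverse 25.
S ≡ 11·1271·7 + 17·496·31 + 10·656·25 = 523259.
523259 mod 20336 = 14859.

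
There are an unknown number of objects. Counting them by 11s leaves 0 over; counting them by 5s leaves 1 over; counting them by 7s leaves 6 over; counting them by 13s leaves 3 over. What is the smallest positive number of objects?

1056

From N ≡ 0 (mod 11) write N = 0 + 11t. Substituting into N ≡ 1 (mod 5) gives 11t ≡ 1 (mod 5), and since 1⁻¹ ≡ 1 (mod 5), t ≡ 1. Hence N ≡ 0 + 11·1 = 11 (mod 55).
From N ≡ 11 (mod 55) write N = 11 + 55t. Substituting into N ≡ 6 (mod 7) gives 55t ≡ 2 (mod 7), and since 6⁻¹ ≡ 6 (mod 7), t ≡ 5. Hence N ≡ 11 + 55·5 = 286 (mod 385).
From N ≡ 286 (mod 385) write N = 286 + 385t. Substituting into N ≡ 3 (mod 13) gives 385t ≡ 3 (mod 13), and since 8⁻¹ ≡ 5 (mod 13), t ≡ 2. Hence N ≡ 286 + 385·2 = 1056 (mod 5005).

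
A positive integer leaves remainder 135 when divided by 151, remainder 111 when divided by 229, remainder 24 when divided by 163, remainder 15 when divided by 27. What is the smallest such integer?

From a ≡ 135 (mod 151) write a = 135 + 151t. Substituting into a ≡ 111 (mod 229) gives 151t ≡ 205 (mod 229), and since 151⁻¹ ≡ 91 (mod 229), t ≡ 106. Hence a ≡ 135 + 151·106 = 16141 (mod 34579).
From a ≡ 16141 (mod 34579) write a = 16141 + 34579t. Substituting into a ≡ 24 (mod 163) gives 34579t ≡ 20 (mod 163), and since 23⁻¹ ≡ 78 (mod 163), t ≡ 93. Hence a ≡ 16141 + 34579·93 = 3231988 (mod 5636377).
From a ≡ 3231988 (mod 5636377) write a = 3231988 + 5636377t. Substituting into a ≡ 15 (mod 27) gives 5636377t ≡ 8 (mod 27), and since 19⁻¹ ≡ 10 (mod 27), t ≡ 26. Hence a ≡ 3231988 + 5636377·26 = 149777790 (mod 152182179).

149777790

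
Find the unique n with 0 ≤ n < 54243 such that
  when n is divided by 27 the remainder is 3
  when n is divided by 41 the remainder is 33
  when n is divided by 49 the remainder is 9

The moduli are pairwise coprime; M = 27·41·49 = 54243.
M/27 = 2009; 2009 ≡ 11 (mod 27); 11·5 ≡ 1, so inverse 5.
M/41 = 1323; 1323 ≡ 11 (mod 41); 11·15 ≡ 1, so inverse 15.
M/49 = 1107; 1107 ≡ 29 (mod 49); 29·22 ≡ 1, so inverse 22.
n ≡ 3·2009·5 + 33·1323·15 + 9·1107·22 = 904206.
904206 mod 54243 = 36318.

36318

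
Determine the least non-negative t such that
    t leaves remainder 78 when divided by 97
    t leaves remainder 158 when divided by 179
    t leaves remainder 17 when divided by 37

47414

From t ≡ 78 (mod 97) write t = 78 + 97s. Substituting into t ≡ 158 (mod 179) gives 97s ≡ 80 (mod 179), and since 97⁻¹ ≡ 24 (mod 179), s ≡ 130. Hence t ≡ 78 + 97·130 = 12688 (mod 17363).
From t ≡ 12688 (mod 17363) write t = 12688 + 17363s. Substituting into t ≡ 17 (mod 37) gives 17363s ≡ 20 (mod 37), and since 10⁻¹ ≡ 26 (mod 37), s ≡ 2. Hence t ≡ 12688 + 17363·2 = 47414 (mod 642431).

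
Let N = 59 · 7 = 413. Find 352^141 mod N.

225

Mod 59: 352 ≡ 57; by Fermat, exponent reduces to 141 mod 58 = 25; 57^25 ≡ 48 (mod 59).
Mod 7: 352 ≡ 2; by Fermat, exponent reduces to 141 mod 6 = 3; 2^3 ≡ 1 (mod 7).
Combine by CRT: x ≡ 48 (mod 59), x ≡ 1 (mod 7) ⇒ x ≡ 225 (mod 413).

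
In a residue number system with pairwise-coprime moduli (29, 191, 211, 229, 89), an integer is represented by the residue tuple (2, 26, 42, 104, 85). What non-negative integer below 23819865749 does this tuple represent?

10323455672

Combine the congruences pairwise.
From x ≡ 2 (mod 29) write x = 2 + 29t. Substituting into x ≡ 26 (mod 191) gives 29t ≡ 24 (mod 191), and since 29⁻¹ ≡ 112 (mod 191), t ≡ 14. Hence x ≡ 2 + 29·14 = 408 (mod 5539).
From x ≡ 408 (mod 5539) write x = 408 + 5539t. Substituting into x ≡ 42 (mod 211) gives 5539t ≡ 56 (mod 211), and since 53⁻¹ ≡ 4 (mod 211), t ≡ 13. Hence x ≡ 408 + 5539·13 = 72415 (mod 1168729).
From x ≡ 72415 (mod 1168729) write x = 72415 + 1168729t. Substituting into x ≡ 104 (mod 229) gives 1168729t ≡ 53 (mod 229), and since 142⁻¹ ≡ 50 (mod 229), t ≡ 131. Hence x ≡ 72415 + 1168729·131 = 153175914 (mod 267638941).
From x ≡ 153175914 (mod 267638941) write x = 153175914 + 267638941t. Substituting into x ≡ 85 (mod 89) gives 267638941t ≡ 24 (mod 89), and since 10⁻¹ ≡ 9 (mod 89), t ≡ 38. Hence x ≡ 153175914 + 267638941·38 = 10323455672 (mod 23819865749).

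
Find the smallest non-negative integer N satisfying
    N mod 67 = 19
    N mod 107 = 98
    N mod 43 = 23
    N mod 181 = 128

The moduli are pairwise coprime; M = 67·107·43·181 = 55796327.
M/67 = 832781; 832781 ≡ 38 (mod 67); 38·30 ≡ 1, so inverse 30.
M/107 = 521461; 521461 ≡ 50 (mod 107); 50·15 ≡ 1, so inverse 15.
M/43 = 1297589; 1297589 ≡ 21 (mod 43); 21·41 ≡ 1, so inverse 41.
M/181 = 308267; 308267 ≡ 24 (mod 181); 24·83 ≡ 1, so inverse 83.
N ≡ 19·832781·30 + 98·521461·15 + 23·1297589·41 + 128·308267·83 = 5739887875.
5739887875 mod 55796327 = 48662521.

48662521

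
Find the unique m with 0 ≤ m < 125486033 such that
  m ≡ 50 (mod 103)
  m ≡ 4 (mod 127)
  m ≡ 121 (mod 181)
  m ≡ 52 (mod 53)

64183264

From m ≡ 50 (mod 103) write m = 50 + 103t. Substituting into m ≡ 4 (mod 127) gives 103t ≡ 81 (mod 127), and since 103⁻¹ ≡ 37 (mod 127), t ≡ 76. Hence m ≡ 50 + 103·76 = 7878 (mod 13081).
From m ≡ 7878 (mod 13081) write m = 7878 + 13081t. Substituting into m ≡ 121 (mod 181) gives 13081t ≡ 26 (mod 181), and since 49⁻¹ ≡ 133 (mod 181), t ≡ 19. Hence m ≡ 7878 + 13081·19 = 256417 (mod 2367661).
From m ≡ 256417 (mod 2367661) write m = 256417 + 2367661t. Substituting into m ≡ 52 (mod 53) gives 2367661t ≡ 49 (mod 53), and since 45⁻¹ ≡ 33 (mod 53), t ≡ 27. Hence m ≡ 256417 + 2367661·27 = 64183264 (mod 125486033).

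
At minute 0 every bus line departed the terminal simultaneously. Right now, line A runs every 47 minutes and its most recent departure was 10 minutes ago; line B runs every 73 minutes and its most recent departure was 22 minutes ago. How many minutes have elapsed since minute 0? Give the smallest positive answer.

1044

From t ≡ 10 (mod 47) write t = 10 + 47s. Substituting into t ≡ 22 (mod 73) gives 47s ≡ 12 (mod 73), and since 47⁻¹ ≡ 14 (mod 73), s ≡ 22. Hence t ≡ 10 + 47·22 = 1044 (mod 3431).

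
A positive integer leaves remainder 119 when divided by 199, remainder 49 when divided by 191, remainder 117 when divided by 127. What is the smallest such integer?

Combine the congruences pairwise.
From t ≡ 119 (mod 199) write t = 119 + 199s. Substituting into t ≡ 49 (mod 191) gives 199s ≡ 121 (mod 191), and since 8⁻¹ ≡ 24 (mod 191), s ≡ 39. Hence t ≡ 119 + 199·39 = 7880 (mod 38009).
From t ≡ 7880 (mod 38009) write t = 7880 + 38009s. Substituting into t ≡ 117 (mod 127) gives 38009s ≡ 111 (mod 127), and since 36⁻¹ ≡ 60 (mod 127), s ≡ 56. Hence t ≡ 7880 + 38009·56 = 2136384 (mod 4827143).

2136384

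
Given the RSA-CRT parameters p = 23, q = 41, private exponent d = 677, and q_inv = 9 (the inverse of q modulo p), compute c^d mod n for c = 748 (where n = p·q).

d_p = d mod (p−1) = 677 mod 22 = 17; d_q = d mod (q−1) = 37.
m₁ = c^(d_p) mod p: c ≡ 12 (mod 23), and 12^17 mod 23 = 9.
m₂ = c^(d_q) mod q: c ≡ 10 (mod 41), and 10^37 mod 41 = 18.
h = q_inv·(m₁ − m₂) mod p = 9·(9 − 18) mod 23 = 11.
m = m₂ + h·q = 18 + 11·41 = 469.

469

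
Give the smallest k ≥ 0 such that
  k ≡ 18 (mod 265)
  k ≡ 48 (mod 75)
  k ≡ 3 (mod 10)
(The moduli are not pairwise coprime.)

Combine the congruences pairwise.
gcd(265, 75) = 5 and 5 | (48 − 18), so the pair is consistent; merging gives k ≡ 3198 (mod 3975), where 3975 = lcm(265, 75).
gcd(3975, 10) = 5 and 5 | (3 − 3198), so the pair is consistent; merging gives k ≡ 7173 (mod 7950), where 7950 = lcm(3975, 10).
The solution is unique modulo lcm(265, 75, 10) = 7950.

7173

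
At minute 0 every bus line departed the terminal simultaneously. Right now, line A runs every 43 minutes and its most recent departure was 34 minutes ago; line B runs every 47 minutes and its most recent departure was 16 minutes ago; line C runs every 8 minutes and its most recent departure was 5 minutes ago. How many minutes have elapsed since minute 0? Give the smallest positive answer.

The moduli are pairwise coprime; N = 43·47·8 = 16168.
N/43 = 376; 376 ≡ 32 (mod 43); 32·39 ≡ 1, so inverse 39.
N/47 = 344; 344 ≡ 15 (mod 47); 15·22 ≡ 1, so inverse 22.
N/8 = 2021; 2021 ≡ 5 (mod 8); 5·5 ≡ 1, so inverse 5.
t ≡ 34·376·39 + 16·344·22 + 5·2021·5 = 670189.
670189 mod 16168 = 7301.

7301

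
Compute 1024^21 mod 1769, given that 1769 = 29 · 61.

1768

Mod 29: 1024 ≡ 9; 9^21 ≡ 28 (mod 29).
Mod 61: 1024 ≡ 48; 48^21 ≡ 60 (mod 61).
Combine by CRT: x ≡ 28 (mod 29), x ≡ 60 (mod 61) ⇒ x ≡ 1768 (mod 1769).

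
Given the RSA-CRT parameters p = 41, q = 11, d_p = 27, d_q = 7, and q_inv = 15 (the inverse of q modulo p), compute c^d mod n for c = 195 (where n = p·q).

m₁ = c^(d_p) mod p: c ≡ 31 (mod 41), and 31^27 mod 41 = 23.
m₂ = c^(d_q) mod q: c ≡ 8 (mod 11), and 8^7 mod 11 = 2.
h = q_inv·(m₁ − m₂) mod p = 15·(23 − 2) mod 41 = 28.
m = m₂ + h·q = 2 + 28·11 = 310.

310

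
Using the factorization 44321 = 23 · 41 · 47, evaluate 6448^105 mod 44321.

20989

Mod 23: 6448 ≡ 8; by Fermat, exponent reduces to 105 mod 22 = 17; 8^17 ≡ 13 (mod 23).
Mod 41: 6448 ≡ 11; by Fermat, exponent reduces to 105 mod 40 = 25; 11^25 ≡ 38 (mod 41).
Mod 47: 6448 ≡ 9; by Fermat, exponent reduces to 105 mod 46 = 13; 9^13 ≡ 27 (mod 47).
Combine by CRT: x ≡ 13 (mod 23), x ≡ 38 (mod 41), x ≡ 27 (mod 47) ⇒ x ≡ 20989 (mod 44321).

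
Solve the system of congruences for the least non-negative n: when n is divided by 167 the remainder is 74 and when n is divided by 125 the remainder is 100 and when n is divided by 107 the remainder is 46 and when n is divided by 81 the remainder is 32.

60320975

The moduli are pairwise coprime; M = 167·125·107·81 = 180923625.
M/167 = 1083375; 1083375 ≡ 46 (mod 167); 46·69 ≡ 1, so inverse 69.
M/125 = 1447389; 1447389 ≡ 14 (mod 125); 14·9 ≡ 1, so inverse 9.
M/107 = 1690875; 1690875 ≡ 61 (mod 107); 61·100 ≡ 1, so inverse 100.
M/81 = 2233625; 2233625 ≡ 50 (mod 81); 50·47 ≡ 1, so inverse 47.
n ≡ 74·1083375·69 + 100·1447389·9 + 46·1690875·100 + 32·2233625·47 = 17971759850.
17971759850 mod 180923625 = 60320975.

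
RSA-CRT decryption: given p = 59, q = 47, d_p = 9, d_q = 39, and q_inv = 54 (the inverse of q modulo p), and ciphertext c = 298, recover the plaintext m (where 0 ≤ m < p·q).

213

m₁ = c^(d_p) mod p: c ≡ 3 (mod 59), and 3^9 mod 59 = 36.
m₂ = c^(d_q) mod q: c ≡ 16 (mod 47), and 16^39 mod 47 = 25.
h = q_inv·(m₁ − m₂) mod p = 54·(36 − 25) mod 59 = 4.
m = m₂ + h·q = 25 + 4·47 = 213.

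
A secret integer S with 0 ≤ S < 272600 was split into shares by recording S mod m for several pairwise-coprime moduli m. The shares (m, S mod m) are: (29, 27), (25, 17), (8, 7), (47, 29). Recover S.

Combine the congruences pairwise.
From S ≡ 27 (mod 29) write S = 27 + 29t. Substituting into S ≡ 17 (mod 25) gives 29t ≡ 15 (mod 25), and since 4⁻¹ ≡ 19 (mod 25), t ≡ 10. Hence S ≡ 27 + 29·10 = 317 (mod 725).
From S ≡ 317 (mod 725) write S = 317 + 725t. Substituting into S ≡ 7 (mod 8) gives 725t ≡ 2 (mod 8), and since 5⁻¹ ≡ 5 (mod 8), t ≡ 2. Hence S ≡ 317 + 725·2 = 1767 (mod 5800).
From S ≡ 1767 (mod 5800) write S = 1767 + 5800t. Substituting into S ≡ 29 (mod 47) gives 5800t ≡ 1 (mod 47), and since 19⁻¹ ≡ 5 (mod 47), t ≡ 5. Hence S ≡ 1767 + 5800·5 = 30767 (mod 272600).

30767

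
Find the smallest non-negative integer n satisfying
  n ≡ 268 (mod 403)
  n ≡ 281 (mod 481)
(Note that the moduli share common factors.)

2686

gcd(403, 481) = 13 and 13 | (281 − 268), so the pair is consistent; merging gives n ≡ 2686 (mod 14911), where 14911 = lcm(403, 481).
The solution is unique modulo lcm(403, 481) = 14911.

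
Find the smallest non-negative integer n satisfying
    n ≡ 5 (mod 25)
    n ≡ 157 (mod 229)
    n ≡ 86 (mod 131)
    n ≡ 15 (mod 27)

The moduli are pairwise coprime; M = 25·229·131·27 = 20249325.
M/25 = 809973; 809973 ≡ 23 (mod 25); 23·12 ≡ 1, so inverse 12.
M/229 = 88425; 88425 ≡ 31 (mod 229); 31·133 ≡ 1, so inverse 133.
M/131 = 154575; 154575 ≡ 126 (mod 131); 126·26 ≡ 1, so inverse 26.
M/27 = 749975; 749975 ≡ 23 (mod 27); 23·20 ≡ 1, so inverse 20.
n ≡ 5·809973·12 + 157·88425·133 + 86·154575·26 + 15·749975·20 = 2465623005.
2465623005 mod 20249325 = 15454680.

15454680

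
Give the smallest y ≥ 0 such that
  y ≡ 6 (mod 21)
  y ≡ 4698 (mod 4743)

gcd(21, 4743) = 3 and 3 | (4698 − 6), so the pair is consistent; merging gives y ≡ 18927 (mod 33201), where 33201 = lcm(21, 4743).
The solution is unique modulo lcm(21, 4743) = 33201.

18927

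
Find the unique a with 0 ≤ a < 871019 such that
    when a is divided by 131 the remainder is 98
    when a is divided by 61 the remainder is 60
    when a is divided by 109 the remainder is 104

518072

From a ≡ 98 (mod 131) write a = 98 + 131t. Substituting into a ≡ 60 (mod 61) gives 131t ≡ 23 (mod 61), and since 9⁻¹ ≡ 34 (mod 61), t ≡ 50. Hence a ≡ 98 + 131·50 = 6648 (mod 7991).
From a ≡ 6648 (mod 7991) write a = 6648 + 7991t. Substituting into a ≡ 104 (mod 109) gives 7991t ≡ 105 (mod 109), and since 34⁻¹ ≡ 93 (mod 109), t ≡ 64. Hence a ≡ 6648 + 7991·64 = 518072 (mod 871019).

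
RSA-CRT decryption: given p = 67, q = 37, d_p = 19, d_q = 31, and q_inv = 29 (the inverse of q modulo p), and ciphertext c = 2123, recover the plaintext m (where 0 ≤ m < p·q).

m₁ = c^(d_p) mod p: c ≡ 46 (mod 67), and 46^19 mod 67 = 7.
m₂ = c^(d_q) mod q: c ≡ 14 (mod 37), and 14^31 mod 37 = 23.
h = q_inv·(m₁ − m₂) mod p = 29·(7 − 23) mod 67 = 5.
m = m₂ + h·q = 23 + 5·37 = 208.

208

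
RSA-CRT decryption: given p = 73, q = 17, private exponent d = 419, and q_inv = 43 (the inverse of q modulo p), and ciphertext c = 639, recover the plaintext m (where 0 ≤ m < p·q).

d_p = d mod (p−1) = 419 mod 72 = 59; d_q = d mod (q−1) = 3.
m₁ = c^(d_p) mod p: c ≡ 55 (mod 73), and 55^59 mod 73 = 37.
m₂ = c^(d_q) mod q: c ≡ 10 (mod 17), and 10^3 mod 17 = 14.
h = q_inv·(m₁ − m₂) mod p = 43·(37 − 14) mod 73 = 40.
m = m₂ + h·q = 14 + 40·17 = 694.

694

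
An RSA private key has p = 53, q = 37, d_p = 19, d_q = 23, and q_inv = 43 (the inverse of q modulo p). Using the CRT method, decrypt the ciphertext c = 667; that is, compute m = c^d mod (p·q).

1333

m₁ = c^(d_p) mod p: c ≡ 31 (mod 53), and 31^19 mod 53 = 8.
m₂ = c^(d_q) mod q: c ≡ 1 (mod 37), and 1^23 mod 37 = 1.
h = q_inv·(m₁ − m₂) mod p = 43·(8 − 1) mod 53 = 36.
m = m₂ + h·q = 1 + 36·37 = 1333.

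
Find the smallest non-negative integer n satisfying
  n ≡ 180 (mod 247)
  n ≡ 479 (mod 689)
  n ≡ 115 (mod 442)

gcd(247, 689) = 13 and 13 | (479 − 180), so the pair is consistent; merging gives n ≡ 1168 (mod 13091), where 13091 = lcm(247, 689).
gcd(13091, 442) = 13 and 13 | (115 − 1168), so the pair is consistent; merging gives n ≡ 14259 (mod 445094), where 445094 = lcm(13091, 442).
The solution is unique modulo lcm(247, 689, 442) = 445094.

14259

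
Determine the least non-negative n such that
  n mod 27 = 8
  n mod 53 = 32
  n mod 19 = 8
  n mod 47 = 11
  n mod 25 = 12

16304687

The moduli are pairwise coprime; M = 27·53·19·47·25 = 31947075.
M/27 = 1183225; 1183225 ≡ 4 (mod 27); 4·7 ≡ 1, so inverse 7.
M/53 = 602775; 602775 ≡ 6 (mod 53); 6·9 ≡ 1, so inverse 9.
M/19 = 1681425; 1681425 ≡ 1 (mod 19), inverse 1.
M/47 = 679725; 679725 ≡ 11 (mod 47); 11·30 ≡ 1, so inverse 30.
M/25 = 1277883; 1277883 ≡ 8 (mod 25); 8·22 ≡ 1, so inverse 22.
n ≡ 8·1183225·7 + 32·602775·9 + 8·1681425·1 + 11·679725·30 + 12·1277883·22 = 814981562.
814981562 mod 31947075 = 16304687.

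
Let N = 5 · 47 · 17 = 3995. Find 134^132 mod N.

Mod 5: 134 ≡ 4; since 4 | 132, by Fermat 4^132 ≡ 1 (mod 5).
Mod 47: 134 ≡ 40; by Fermat, exponent reduces to 132 mod 46 = 40; 40^40 ≡ 6 (mod 47).
Mod 17: 134 ≡ 15; by Fermat, exponent reduces to 132 mod 16 = 4; 15^4 ≡ 16 (mod 17).
Combine by CRT: x ≡ 1 (mod 5), x ≡ 6 (mod 47), x ≡ 16 (mod 17) ⇒ x ≡ 1886 (mod 3995).

1886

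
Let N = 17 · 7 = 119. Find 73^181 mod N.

31

Mod 17: 73 ≡ 5; by Fermat, exponent reduces to 181 mod 16 = 5; 5^5 ≡ 14 (mod 17).
Mod 7: 73 ≡ 3; by Fermat, exponent reduces to 181 mod 6 = 1; 3^1 ≡ 3 (mod 7).
Combine by CRT: x ≡ 14 (mod 17), x ≡ 3 (mod 7) ⇒ x ≡ 31 (mod 119).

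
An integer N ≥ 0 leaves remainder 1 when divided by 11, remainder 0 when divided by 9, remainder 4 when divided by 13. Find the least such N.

342

The moduli are pairwise coprime; M = 11·9·13 = 1287.
M/11 = 117; 117 ≡ 7 (mod 11); 7·8 ≡ 1, so inverse 8.
M/9 = 143; 143 ≡ 8 (mod 9); 8·8 ≡ 1, so inverse 8.
M/13 = 99; 99 ≡ 8 (mod 13); 8·5 ≡ 1, so inverse 5.
N ≡ 1·117·8 + 0·143·8 + 4·99·5 = 2916.
2916 mod 1287 = 342.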